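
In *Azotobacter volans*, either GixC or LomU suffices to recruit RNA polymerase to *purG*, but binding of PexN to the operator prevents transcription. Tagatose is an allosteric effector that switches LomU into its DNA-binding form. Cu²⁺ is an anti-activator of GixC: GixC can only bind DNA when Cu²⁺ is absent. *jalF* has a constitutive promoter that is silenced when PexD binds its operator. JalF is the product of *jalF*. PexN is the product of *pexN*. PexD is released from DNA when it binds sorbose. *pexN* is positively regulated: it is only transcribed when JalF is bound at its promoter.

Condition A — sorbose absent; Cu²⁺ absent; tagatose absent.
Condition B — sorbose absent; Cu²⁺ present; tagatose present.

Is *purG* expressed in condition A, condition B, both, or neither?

Condition A:
Sorbose is absent, so PexD is active.
With repressor PexD bound, *jalF* is not transcribed.
So JalF is not produced.
Required activator JalF is absent, so *pexN* is not transcribed.
So PexN is not produced.
Cu²⁺ is absent, so GixC is active.
Tagatose is absent, so LomU is inactive.
Activator GixC is present, so *purG* is transcribed.
→ *purG* is ON in A.
Condition B:
Sorbose is absent, so PexD is active.
With repressor PexD bound, *jalF* is not transcribed.
So JalF is not produced.
Required activator JalF is absent, so *pexN* is not transcribed.
So PexN is not produced.
Cu²⁺ is present, so GixC is inactive.
Tagatose is present, so LomU is active.
Activator LomU is present, so *purG* is transcribed.
→ *purG* is ON in B.

both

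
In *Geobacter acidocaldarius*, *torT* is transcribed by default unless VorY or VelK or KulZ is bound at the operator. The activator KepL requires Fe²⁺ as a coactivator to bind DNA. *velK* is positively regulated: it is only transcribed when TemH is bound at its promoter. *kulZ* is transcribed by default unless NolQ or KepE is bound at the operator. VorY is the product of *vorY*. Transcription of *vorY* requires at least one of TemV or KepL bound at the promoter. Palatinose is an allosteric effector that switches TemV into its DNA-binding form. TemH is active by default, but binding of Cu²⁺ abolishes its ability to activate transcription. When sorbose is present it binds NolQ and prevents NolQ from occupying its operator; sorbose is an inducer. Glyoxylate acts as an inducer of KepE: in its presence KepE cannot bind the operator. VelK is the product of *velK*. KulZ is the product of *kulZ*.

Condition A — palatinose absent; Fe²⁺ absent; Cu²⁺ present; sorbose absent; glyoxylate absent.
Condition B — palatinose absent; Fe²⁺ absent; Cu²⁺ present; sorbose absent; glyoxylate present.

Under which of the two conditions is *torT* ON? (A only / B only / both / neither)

Condition A:
Palatinose is absent, so TemV is inactive.
Fe²⁺ is absent, so KepL is inactive.
No activator is available at the *vorY* promoter, so *vorY* is not transcribed.
So VorY is not produced.
Cu²⁺ is present, so TemH is inactive.
Required activator TemH is absent, so *velK* is not transcribed.
So VelK is not produced.
Sorbose is absent, so NolQ is active.
Glyoxylate is absent, so KepE is active.
With repressor NolQ bound, *kulZ* is not transcribed.
So KulZ is not produced.
With no repressor bound, *torT* is transcribed.
→ *torT* is ON in A.
Condition B:
Palatinose is absent, so TemV is inactive.
Fe²⁺ is absent, so KepL is inactive.
No activator is available at the *vorY* promoter, so *vorY* is not transcribed.
So VorY is not produced.
Cu²⁺ is present, so TemH is inactive.
Required activator TemH is absent, so *velK* is not transcribed.
So VelK is not produced.
Sorbose is absent, so NolQ is active.
Glyoxylate is present, so KepE is inactive.
With repressor NolQ bound, *kulZ* is not transcribed.
So KulZ is not produced.
With no repressor bound, *torT* is transcribed.
→ *torT* is ON in B.

both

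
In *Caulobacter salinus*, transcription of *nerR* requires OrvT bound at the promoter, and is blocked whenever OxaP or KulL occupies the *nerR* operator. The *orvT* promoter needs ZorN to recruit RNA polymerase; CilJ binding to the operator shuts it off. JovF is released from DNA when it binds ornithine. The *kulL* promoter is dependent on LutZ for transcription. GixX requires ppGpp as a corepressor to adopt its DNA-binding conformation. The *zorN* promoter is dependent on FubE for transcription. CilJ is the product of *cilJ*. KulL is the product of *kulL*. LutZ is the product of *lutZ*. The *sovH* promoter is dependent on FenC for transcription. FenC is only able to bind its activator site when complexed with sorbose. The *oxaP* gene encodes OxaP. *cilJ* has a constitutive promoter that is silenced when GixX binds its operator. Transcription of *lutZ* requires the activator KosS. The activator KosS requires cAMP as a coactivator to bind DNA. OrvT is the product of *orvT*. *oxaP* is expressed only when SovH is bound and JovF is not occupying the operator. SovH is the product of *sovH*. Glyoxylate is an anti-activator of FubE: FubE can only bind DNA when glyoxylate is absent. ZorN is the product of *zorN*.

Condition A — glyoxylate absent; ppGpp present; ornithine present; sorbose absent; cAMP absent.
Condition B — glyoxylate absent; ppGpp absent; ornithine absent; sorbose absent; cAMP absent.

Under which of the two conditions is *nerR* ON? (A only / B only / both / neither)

A only

Condition A:
Glyoxylate is absent, so FubE is active.
No repressor is bound and FubE is active, so *zorN* is transcribed.
So ZorN is produced and active.
ppGpp is present, so GixX is active.
With repressor GixX bound, *cilJ* is not transcribed.
So CilJ is not produced.
No repressor is bound and ZorN is active, so *orvT* is transcribed.
So OrvT is produced and active.
Ornithine is present, so JovF is inactive.
Sorbose is absent, so FenC is inactive.
Required activator FenC is absent, so *sovH* is not transcribed.
So SovH is not produced.
Required activator SovH is absent, so *oxaP* is not transcribed.
So OxaP is not produced.
cAMP is absent, so KosS is inactive.
Required activator KosS is absent, so *lutZ* is not transcribed.
So LutZ is not produced.
Required activator LutZ is absent, so *kulL* is not transcribed.
So KulL is not produced.
No repressor is bound and OrvT is active, so *nerR* is transcribed.
→ *nerR* is ON in A.
Condition B:
Glyoxylate is absent, so FubE is active.
No repressor is bound and FubE is active, so *zorN* is transcribed.
So ZorN is produced and active.
ppGpp is absent, so GixX is inactive.
With no repressor bound, *cilJ* is transcribed.
So CilJ is produced and active.
With repressor CilJ bound, *orvT* is not transcribed.
So OrvT is not produced.
Ornithine is absent, so JovF is active.
Sorbose is absent, so FenC is inactive.
Required activator FenC is absent, so *sovH* is not transcribed.
So SovH is not produced.
With repressor JovF bound, *oxaP* is not transcribed.
So OxaP is not produced.
cAMP is absent, so KosS is inactive.
Required activator KosS is absent, so *lutZ* is not transcribed.
So LutZ is not produced.
Required activator LutZ is absent, so *kulL* is not transcribed.
So KulL is not produced.
Required activator OrvT is absent, so *nerR* is not transcribed.
→ *nerR* is OFF in B.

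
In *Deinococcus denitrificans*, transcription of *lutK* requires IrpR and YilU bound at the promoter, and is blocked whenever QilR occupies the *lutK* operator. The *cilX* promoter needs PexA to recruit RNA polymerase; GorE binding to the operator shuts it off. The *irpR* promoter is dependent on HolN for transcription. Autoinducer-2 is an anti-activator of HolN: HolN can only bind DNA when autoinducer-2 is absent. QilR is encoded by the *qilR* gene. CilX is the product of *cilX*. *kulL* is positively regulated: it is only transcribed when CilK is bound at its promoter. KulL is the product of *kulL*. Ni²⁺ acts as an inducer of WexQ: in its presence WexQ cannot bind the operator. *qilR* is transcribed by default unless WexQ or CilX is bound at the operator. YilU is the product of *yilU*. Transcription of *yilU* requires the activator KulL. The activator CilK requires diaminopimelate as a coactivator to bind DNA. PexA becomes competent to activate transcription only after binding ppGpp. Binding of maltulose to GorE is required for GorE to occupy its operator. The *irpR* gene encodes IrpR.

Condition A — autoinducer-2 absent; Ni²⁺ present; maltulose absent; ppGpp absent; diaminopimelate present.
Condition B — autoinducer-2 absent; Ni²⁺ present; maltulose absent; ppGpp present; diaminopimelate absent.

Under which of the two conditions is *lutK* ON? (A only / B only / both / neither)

Condition A:
Autoinducer-2 is absent, so HolN is active.
No repressor is bound and HolN is active, so *irpR* is transcribed.
So IrpR is produced and active.
Ni²⁺ is present, so WexQ is inactive.
Maltulose is absent, so GorE is inactive.
ppGpp is absent, so PexA is inactive.
Required activator PexA is absent, so *cilX* is not transcribed.
So CilX is not produced.
With no repressor bound, *qilR* is transcribed.
So QilR is produced and active.
Diaminopimelate is present, so CilK is active.
No repressor is bound and CilK is active, so *kulL* is transcribed.
So KulL is produced and active.
No repressor is bound and KulL is active, so *yilU* is transcribed.
So YilU is produced and active.
With repressor QilR bound, *lutK* is not transcribed.
→ *lutK* is OFF in A.
Condition B:
Autoinducer-2 is absent, so HolN is active.
No repressor is bound and HolN is active, so *irpR* is transcribed.
So IrpR is produced and active.
Ni²⁺ is present, so WexQ is inactive.
Maltulose is absent, so GorE is inactive.
ppGpp is present, so PexA is active.
No repressor is bound and PexA is active, so *cilX* is transcribed.
So CilX is produced and active.
With repressor CilX bound, *qilR* is not transcribed.
So QilR is not produced.
Diaminopimelate is absent, so CilK is inactive.
Required activator CilK is absent, so *kulL* is not transcribed.
So KulL is not produced.
Required activator KulL is absent, so *yilU* is not transcribed.
So YilU is not produced.
Required activator YilU is absent, so *lutK* is not transcribed.
→ *lutK* is OFF in B.

neither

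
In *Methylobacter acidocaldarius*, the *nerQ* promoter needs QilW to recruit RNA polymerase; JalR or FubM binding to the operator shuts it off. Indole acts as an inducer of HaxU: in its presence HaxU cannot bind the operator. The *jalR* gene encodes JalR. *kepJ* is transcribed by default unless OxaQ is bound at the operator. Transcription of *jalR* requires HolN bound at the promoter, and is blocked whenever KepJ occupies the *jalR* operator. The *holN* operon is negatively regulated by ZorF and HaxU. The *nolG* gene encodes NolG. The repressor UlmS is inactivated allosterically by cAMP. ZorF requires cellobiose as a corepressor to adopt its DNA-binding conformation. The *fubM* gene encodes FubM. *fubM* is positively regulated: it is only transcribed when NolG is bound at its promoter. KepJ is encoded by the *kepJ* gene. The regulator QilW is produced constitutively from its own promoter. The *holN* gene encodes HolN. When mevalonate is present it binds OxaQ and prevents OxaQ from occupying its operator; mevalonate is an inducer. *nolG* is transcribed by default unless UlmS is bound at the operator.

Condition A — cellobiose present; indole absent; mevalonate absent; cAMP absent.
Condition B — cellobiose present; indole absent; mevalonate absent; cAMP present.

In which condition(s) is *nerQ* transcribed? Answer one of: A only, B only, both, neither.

A only

Condition A:
Cellobiose is present, so ZorF is active.
Indole is absent, so HaxU is active.
With repressor ZorF bound, *holN* is not transcribed.
So HolN is not produced.
Mevalonate is absent, so OxaQ is active.
With repressor OxaQ bound, *kepJ* is not transcribed.
So KepJ is not produced.
Required activator HolN is absent, so *jalR* is not transcribed.
So JalR is not produced.
QilW is produced constitutively and is active.
cAMP is absent, so UlmS is active.
With repressor UlmS bound, *nolG* is not transcribed.
So NolG is not produced.
Required activator NolG is absent, so *fubM* is not transcribed.
So FubM is not produced.
No repressor is bound and QilW is active, so *nerQ* is transcribed.
→ *nerQ* is ON in A.
Condition B:
Cellobiose is present, so ZorF is active.
Indole is absent, so HaxU is active.
With repressor ZorF bound, *holN* is not transcribed.
So HolN is not produced.
Mevalonate is absent, so OxaQ is active.
With repressor OxaQ bound, *kepJ* is not transcribed.
So KepJ is not produced.
Required activator HolN is absent, so *jalR* is not transcribed.
So JalR is not produced.
QilW is produced constitutively and is active.
cAMP is present, so UlmS is inactive.
With no repressor bound, *nolG* is transcribed.
So NolG is produced and active.
No repressor is bound and NolG is active, so *fubM* is transcribed.
So FubM is produced and active.
With repressor FubM bound, *nerQ* is not transcribed.
→ *nerQ* is OFF in B.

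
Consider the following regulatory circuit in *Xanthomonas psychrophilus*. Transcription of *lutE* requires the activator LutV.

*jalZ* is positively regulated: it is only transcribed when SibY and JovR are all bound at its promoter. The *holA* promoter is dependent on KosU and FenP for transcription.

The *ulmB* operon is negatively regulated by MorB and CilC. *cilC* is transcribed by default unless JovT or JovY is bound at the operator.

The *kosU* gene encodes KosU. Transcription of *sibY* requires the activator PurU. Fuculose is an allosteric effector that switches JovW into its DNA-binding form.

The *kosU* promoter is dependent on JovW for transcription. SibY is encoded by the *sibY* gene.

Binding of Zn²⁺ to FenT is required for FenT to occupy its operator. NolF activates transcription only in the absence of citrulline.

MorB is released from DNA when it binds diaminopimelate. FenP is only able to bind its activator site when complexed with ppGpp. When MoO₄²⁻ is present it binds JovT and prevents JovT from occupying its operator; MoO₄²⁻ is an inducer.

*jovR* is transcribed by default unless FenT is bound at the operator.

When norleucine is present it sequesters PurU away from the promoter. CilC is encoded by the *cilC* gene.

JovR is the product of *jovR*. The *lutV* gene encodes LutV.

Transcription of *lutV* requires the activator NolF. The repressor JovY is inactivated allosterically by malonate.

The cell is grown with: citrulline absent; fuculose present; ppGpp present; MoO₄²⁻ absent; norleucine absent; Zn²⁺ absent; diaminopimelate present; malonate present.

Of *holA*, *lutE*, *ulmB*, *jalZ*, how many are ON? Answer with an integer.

4

Fuculose is present, so JovW is active.
No repressor is bound and JovW is active, so *kosU* is transcribed.
So KosU is produced and active.
ppGpp is present, so FenP is active.
No repressor is bound and KosU and FenP are active, so *holA* is transcribed.
→ *holA* is ON.
Citrulline is absent, so NolF is active.
No repressor is bound and NolF is active, so *lutV* is transcribed.
So LutV is produced and active.
No repressor is bound and LutV is active, so *lutE* is transcribed.
→ *lutE* is ON.
Diaminopimelate is present, so MorB is inactive.
MoO₄²⁻ is absent, so JovT is active.
Malonate is present, so JovY is inactive.
With repressor JovT bound, *cilC* is not transcribed.
So CilC is not produced.
With no repressor bound, *ulmB* is transcribed.
→ *ulmB* is ON.
Norleucine is absent, so PurU is active.
No repressor is bound and PurU is active, so *sibY* is transcribed.
So SibY is produced and active.
Zn²⁺ is absent, so FenT is inactive.
With no repressor bound, *jovR* is transcribed.
So JovR is produced and active.
No repressor is bound and SibY and JovR are active, so *jalZ* is transcribed.
→ *jalZ* is ON.
4 of the 4 genes are transcribed.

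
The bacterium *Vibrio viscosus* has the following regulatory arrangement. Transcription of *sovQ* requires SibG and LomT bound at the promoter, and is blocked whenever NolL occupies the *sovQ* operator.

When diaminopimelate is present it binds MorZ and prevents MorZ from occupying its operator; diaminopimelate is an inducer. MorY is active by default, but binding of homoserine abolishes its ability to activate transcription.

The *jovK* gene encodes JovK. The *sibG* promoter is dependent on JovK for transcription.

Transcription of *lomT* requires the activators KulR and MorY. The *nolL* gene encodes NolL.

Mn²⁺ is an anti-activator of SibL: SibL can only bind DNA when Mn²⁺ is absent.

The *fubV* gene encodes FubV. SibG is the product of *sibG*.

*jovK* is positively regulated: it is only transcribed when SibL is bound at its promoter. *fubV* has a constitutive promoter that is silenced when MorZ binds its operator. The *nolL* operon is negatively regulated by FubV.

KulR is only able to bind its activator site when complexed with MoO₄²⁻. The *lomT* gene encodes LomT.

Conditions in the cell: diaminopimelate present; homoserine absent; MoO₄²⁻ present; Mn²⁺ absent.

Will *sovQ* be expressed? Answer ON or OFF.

ON

Mn²⁺ is absent, so SibL is active.
No repressor is bound and SibL is active, so *jovK* is transcribed.
So JovK is produced and active.
No repressor is bound and JovK is active, so *sibG* is transcribed.
So SibG is produced and active.
Diaminopimelate is present, so MorZ is inactive.
With no repressor bound, *fubV* is transcribed.
So FubV is produced and active.
With repressor FubV bound, *nolL* is not transcribed.
So NolL is not produced.
MoO₄²⁻ is present, so KulR is active.
Homoserine is absent, so MorY is active.
No repressor is bound and KulR and MorY are active, so *lomT* is transcribed.
So LomT is produced and active.
No repressor is bound and SibG and LomT are active, so *sovQ* is transcribed.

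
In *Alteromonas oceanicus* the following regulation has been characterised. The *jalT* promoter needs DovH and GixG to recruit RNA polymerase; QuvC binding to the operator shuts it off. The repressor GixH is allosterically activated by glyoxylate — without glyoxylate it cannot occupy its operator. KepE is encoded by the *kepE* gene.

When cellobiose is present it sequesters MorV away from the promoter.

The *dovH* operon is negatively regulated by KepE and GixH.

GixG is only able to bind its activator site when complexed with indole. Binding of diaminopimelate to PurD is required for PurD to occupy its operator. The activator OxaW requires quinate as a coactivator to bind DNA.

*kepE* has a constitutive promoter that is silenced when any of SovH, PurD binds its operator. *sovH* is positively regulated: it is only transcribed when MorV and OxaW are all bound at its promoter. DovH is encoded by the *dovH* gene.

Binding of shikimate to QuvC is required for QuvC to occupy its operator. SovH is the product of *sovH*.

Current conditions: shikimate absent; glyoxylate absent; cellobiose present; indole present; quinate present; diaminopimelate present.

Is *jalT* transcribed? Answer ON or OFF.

Shikimate is absent, so QuvC is inactive.
Cellobiose is present, so MorV is inactive.
Quinate is present, so OxaW is active.
Required activator MorV is absent, so *sovH* is not transcribed.
So SovH is not produced.
Diaminopimelate is present, so PurD is active.
With repressor PurD bound, *kepE* is not transcribed.
So KepE is not produced.
Glyoxylate is absent, so GixH is inactive.
With no repressor bound, *dovH* is transcribed.
So DovH is produced and active.
Indole is present, so GixG is active.
No repressor is bound and DovH and GixG are active, so *jalT* is transcribed.

ON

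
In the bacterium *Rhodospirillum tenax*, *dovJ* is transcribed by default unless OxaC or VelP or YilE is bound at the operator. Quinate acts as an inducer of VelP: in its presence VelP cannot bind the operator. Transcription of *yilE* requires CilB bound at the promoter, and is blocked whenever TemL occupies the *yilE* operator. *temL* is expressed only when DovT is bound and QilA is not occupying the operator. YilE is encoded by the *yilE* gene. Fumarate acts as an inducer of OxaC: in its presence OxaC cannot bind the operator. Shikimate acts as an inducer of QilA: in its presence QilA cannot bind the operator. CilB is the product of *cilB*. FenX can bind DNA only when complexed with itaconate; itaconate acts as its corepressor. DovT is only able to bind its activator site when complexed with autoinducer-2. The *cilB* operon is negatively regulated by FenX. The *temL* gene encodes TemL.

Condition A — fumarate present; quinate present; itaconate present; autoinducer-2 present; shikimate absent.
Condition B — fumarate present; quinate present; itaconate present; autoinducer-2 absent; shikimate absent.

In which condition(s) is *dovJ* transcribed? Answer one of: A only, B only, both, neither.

Condition A:
Fumarate is present, so OxaC is inactive.
Quinate is present, so VelP is inactive.
Itaconate is present, so FenX is active.
With repressor FenX bound, *cilB* is not transcribed.
So CilB is not produced.
Autoinducer-2 is present, so DovT is active.
Shikimate is absent, so QilA is active.
With repressor QilA bound, *temL* is not transcribed.
So TemL is not produced.
Required activator CilB is absent, so *yilE* is not transcribed.
So YilE is not produced.
With no repressor bound, *dovJ* is transcribed.
→ *dovJ* is ON in A.
Condition B:
Fumarate is present, so OxaC is inactive.
Quinate is present, so VelP is inactive.
Itaconate is present, so FenX is active.
With repressor FenX bound, *cilB* is not transcribed.
So CilB is not produced.
Autoinducer-2 is absent, so DovT is inactive.
Shikimate is absent, so QilA is active.
With repressor QilA bound, *temL* is not transcribed.
So TemL is not produced.
Required activator CilB is absent, so *yilE* is not transcribed.
So YilE is not produced.
With no repressor bound, *dovJ* is transcribed.
→ *dovJ* is ON in B.

both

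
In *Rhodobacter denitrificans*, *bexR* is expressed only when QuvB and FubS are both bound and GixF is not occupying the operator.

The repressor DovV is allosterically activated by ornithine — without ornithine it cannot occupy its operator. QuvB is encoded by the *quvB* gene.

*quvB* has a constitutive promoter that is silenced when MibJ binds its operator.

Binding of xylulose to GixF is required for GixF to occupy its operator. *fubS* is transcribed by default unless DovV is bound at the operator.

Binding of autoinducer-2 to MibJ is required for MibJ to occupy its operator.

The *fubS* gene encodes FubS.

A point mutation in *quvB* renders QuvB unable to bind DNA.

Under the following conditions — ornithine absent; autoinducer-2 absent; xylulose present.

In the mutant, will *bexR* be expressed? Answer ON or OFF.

QuvB is non-functional in this strain, so it has no effect.
Ornithine is absent, so DovV is inactive.
With no repressor bound, *fubS* is transcribed.
So FubS is produced and active.
Xylulose is present, so GixF is active.
With repressor GixF bound, *bexR* is not transcribed.

OFF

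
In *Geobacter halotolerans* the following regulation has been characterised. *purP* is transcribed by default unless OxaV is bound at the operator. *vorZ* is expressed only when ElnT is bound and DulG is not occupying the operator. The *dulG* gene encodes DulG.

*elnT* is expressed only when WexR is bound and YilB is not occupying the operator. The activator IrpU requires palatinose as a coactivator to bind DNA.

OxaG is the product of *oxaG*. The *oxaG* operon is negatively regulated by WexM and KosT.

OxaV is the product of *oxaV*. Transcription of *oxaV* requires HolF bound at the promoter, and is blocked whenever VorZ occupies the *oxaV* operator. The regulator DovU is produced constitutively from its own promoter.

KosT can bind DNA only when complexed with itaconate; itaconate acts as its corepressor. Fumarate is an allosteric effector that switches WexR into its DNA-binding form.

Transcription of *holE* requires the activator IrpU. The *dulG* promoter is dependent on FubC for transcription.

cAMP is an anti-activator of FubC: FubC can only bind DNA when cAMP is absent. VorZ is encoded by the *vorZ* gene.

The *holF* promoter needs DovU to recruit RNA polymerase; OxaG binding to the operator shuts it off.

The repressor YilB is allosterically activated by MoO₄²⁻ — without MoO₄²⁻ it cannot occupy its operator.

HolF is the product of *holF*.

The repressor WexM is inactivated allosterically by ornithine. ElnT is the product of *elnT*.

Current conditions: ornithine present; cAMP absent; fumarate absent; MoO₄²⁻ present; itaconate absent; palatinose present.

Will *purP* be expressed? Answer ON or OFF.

Fumarate is absent, so WexR is inactive.
MoO₄²⁻ is present, so YilB is active.
With repressor YilB bound, *elnT* is not transcribed.
So ElnT is not produced.
cAMP is absent, so FubC is active.
No repressor is bound and FubC is active, so *dulG* is transcribed.
So DulG is produced and active.
With repressor DulG bound, *vorZ* is not transcribed.
So VorZ is not produced.
Ornithine is present, so WexM is inactive.
Itaconate is absent, so KosT is inactive.
With no repressor bound, *oxaG* is transcribed.
So OxaG is produced and active.
DovU is produced constitutively and is active.
With repressor OxaG bound, *holF* is not transcribed.
So HolF is not produced.
Required activator HolF is absent, so *oxaV* is not transcribed.
So OxaV is not produced.
With no repressor bound, *purP* is transcribed.

ON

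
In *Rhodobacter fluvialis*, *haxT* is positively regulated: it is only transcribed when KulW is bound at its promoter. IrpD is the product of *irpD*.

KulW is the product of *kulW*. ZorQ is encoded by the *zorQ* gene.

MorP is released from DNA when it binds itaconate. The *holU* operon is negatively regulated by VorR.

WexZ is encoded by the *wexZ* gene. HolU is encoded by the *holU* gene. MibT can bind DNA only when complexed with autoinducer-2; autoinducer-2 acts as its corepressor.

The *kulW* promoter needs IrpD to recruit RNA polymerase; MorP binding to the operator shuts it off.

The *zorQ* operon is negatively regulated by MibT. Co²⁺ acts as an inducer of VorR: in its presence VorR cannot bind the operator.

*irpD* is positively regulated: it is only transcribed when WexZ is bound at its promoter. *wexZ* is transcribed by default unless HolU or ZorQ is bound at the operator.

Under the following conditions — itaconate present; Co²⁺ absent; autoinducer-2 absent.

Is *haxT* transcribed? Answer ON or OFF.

OFF

Co²⁺ is absent, so VorR is active.
With repressor VorR bound, *holU* is not transcribed.
So HolU is not produced.
Autoinducer-2 is absent, so MibT is inactive.
With no repressor bound, *zorQ* is transcribed.
So ZorQ is produced and active.
With repressor ZorQ bound, *wexZ* is not transcribed.
So WexZ is not produced.
Required activator WexZ is absent, so *irpD* is not transcribed.
So IrpD is not produced.
Itaconate is present, so MorP is inactive.
Required activator IrpD is absent, so *kulW* is not transcribed.
So KulW is not produced.
Required activator KulW is absent, so *haxT* is not transcribed.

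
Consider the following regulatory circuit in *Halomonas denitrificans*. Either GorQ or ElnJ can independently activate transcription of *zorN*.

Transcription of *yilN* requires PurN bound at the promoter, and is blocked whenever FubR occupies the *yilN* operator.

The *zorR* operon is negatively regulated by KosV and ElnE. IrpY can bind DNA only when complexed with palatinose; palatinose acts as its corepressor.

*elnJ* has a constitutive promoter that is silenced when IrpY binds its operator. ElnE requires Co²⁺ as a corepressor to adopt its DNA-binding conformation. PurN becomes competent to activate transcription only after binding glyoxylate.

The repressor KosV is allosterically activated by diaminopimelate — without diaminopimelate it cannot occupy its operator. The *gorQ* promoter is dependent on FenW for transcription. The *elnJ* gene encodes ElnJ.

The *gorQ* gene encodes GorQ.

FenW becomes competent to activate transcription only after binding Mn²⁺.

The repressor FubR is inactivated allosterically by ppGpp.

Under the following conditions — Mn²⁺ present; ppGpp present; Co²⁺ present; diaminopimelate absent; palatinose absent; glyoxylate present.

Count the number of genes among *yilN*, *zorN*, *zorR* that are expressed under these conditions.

Glyoxylate is present, so PurN is active.
ppGpp is present, so FubR is inactive.
No repressor is bound and PurN is active, so *yilN* is transcribed.
→ *yilN* is ON.
Mn²⁺ is present, so FenW is active.
No repressor is bound and FenW is active, so *gorQ* is transcribed.
So GorQ is produced and active.
Palatinose is absent, so IrpY is inactive.
With no repressor bound, *elnJ* is transcribed.
So ElnJ is produced and active.
Activator GorQ is present, so *zorN* is transcribed.
→ *zorN* is ON.
Diaminopimelate is absent, so KosV is inactive.
Co²⁺ is present, so ElnE is active.
With repressor ElnE bound, *zorR* is not transcribed.
→ *zorR* is OFF.
2 of the 3 genes are transcribed.

2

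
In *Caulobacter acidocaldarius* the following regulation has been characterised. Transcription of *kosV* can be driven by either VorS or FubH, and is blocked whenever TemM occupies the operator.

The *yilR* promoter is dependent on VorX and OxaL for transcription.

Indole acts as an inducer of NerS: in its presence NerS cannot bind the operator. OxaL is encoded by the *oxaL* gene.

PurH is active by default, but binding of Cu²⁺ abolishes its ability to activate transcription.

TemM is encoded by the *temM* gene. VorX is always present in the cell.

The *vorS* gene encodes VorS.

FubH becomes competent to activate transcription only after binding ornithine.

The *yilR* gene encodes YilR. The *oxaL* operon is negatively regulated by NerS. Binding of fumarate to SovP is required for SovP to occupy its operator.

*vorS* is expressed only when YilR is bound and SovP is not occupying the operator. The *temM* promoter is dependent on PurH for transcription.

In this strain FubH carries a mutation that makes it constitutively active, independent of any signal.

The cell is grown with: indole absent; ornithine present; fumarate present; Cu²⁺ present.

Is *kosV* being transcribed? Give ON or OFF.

ON

Cu²⁺ is present, so PurH is inactive.
Required activator PurH is absent, so *temM* is not transcribed.
So TemM is not produced.
Fumarate is present, so SovP is active.
VorX is produced constitutively and is active.
Indole is absent, so NerS is active.
With repressor NerS bound, *oxaL* is not transcribed.
So OxaL is not produced.
Required activator OxaL is absent, so *yilR* is not transcribed.
So YilR is not produced.
With repressor SovP bound, *vorS* is not transcribed.
So VorS is not produced.
FubH is constitutively active in this strain.
Activator FubH is present, so *kosV* is transcribed.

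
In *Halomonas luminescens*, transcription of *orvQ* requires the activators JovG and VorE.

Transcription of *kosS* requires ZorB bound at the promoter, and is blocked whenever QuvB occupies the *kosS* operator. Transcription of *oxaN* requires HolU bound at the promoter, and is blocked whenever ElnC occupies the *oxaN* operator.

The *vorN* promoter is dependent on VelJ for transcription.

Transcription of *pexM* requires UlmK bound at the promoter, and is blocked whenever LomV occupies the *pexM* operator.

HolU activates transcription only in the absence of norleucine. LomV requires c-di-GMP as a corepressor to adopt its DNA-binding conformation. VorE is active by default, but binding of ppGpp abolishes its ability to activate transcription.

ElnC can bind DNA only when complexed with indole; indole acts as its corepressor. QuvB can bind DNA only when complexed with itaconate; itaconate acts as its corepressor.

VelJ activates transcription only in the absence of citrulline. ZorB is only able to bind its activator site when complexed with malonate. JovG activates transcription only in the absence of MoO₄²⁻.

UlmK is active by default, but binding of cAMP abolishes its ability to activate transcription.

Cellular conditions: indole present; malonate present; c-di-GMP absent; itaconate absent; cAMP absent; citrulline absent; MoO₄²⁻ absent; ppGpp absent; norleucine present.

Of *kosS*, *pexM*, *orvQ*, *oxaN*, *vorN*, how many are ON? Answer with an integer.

Itaconate is absent, so QuvB is inactive.
Malonate is present, so ZorB is active.
No repressor is bound and ZorB is active, so *kosS* is transcribed.
→ *kosS* is ON.
c-di-GMP is absent, so LomV is inactive.
cAMP is absent, so UlmK is active.
No repressor is bound and UlmK is active, so *pexM* is transcribed.
→ *pexM* is ON.
MoO₄²⁻ is absent, so JovG is active.
ppGpp is absent, so VorE is active.
No repressor is bound and JovG and VorE are active, so *orvQ* is transcribed.
→ *orvQ* is ON.
Indole is present, so ElnC is active.
Norleucine is present, so HolU is inactive.
With repressor ElnC bound, *oxaN* is not transcribed.
→ *oxaN* is OFF.
Citrulline is absent, so VelJ is active.
No repressor is bound and VelJ is active, so *vorN* is transcribed.
→ *vorN* is ON.
4 of the 5 genes are transcribed.

4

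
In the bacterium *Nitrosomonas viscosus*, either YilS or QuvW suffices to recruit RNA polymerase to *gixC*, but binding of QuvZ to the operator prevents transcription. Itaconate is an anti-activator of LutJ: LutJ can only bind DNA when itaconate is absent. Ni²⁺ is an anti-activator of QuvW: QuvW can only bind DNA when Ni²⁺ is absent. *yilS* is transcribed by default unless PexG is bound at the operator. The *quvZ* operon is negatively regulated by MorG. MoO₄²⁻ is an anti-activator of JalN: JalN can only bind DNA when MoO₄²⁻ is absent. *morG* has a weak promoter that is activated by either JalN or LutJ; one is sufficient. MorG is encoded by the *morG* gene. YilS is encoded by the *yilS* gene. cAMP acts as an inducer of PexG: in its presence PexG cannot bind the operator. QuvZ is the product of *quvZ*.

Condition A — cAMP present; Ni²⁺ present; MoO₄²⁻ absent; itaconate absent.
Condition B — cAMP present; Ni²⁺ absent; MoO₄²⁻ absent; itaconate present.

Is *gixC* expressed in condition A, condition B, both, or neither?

Condition A:
cAMP is present, so PexG is inactive.
With no repressor bound, *yilS* is transcribed.
So YilS is produced and active.
Ni²⁺ is present, so QuvW is inactive.
MoO₄²⁻ is absent, so JalN is active.
Itaconate is absent, so LutJ is active.
Activator JalN is present, so *morG* is transcribed.
So MorG is produced and active.
With repressor MorG bound, *quvZ* is not transcribed.
So QuvZ is not produced.
Activator YilS is present, so *gixC* is transcribed.
→ *gixC* is ON in A.
Condition B:
cAMP is present, so PexG is inactive.
With no repressor bound, *yilS* is transcribed.
So YilS is produced and active.
Ni²⁺ is absent, so QuvW is active.
MoO₄²⁻ is absent, so JalN is active.
Itaconate is present, so LutJ is inactive.
Activator JalN is present, so *morG* is transcribed.
So MorG is produced and active.
With repressor MorG bound, *quvZ* is not transcribed.
So QuvZ is not produced.
Activator YilS is present, so *gixC* is transcribed.
→ *gixC* is ON in B.

both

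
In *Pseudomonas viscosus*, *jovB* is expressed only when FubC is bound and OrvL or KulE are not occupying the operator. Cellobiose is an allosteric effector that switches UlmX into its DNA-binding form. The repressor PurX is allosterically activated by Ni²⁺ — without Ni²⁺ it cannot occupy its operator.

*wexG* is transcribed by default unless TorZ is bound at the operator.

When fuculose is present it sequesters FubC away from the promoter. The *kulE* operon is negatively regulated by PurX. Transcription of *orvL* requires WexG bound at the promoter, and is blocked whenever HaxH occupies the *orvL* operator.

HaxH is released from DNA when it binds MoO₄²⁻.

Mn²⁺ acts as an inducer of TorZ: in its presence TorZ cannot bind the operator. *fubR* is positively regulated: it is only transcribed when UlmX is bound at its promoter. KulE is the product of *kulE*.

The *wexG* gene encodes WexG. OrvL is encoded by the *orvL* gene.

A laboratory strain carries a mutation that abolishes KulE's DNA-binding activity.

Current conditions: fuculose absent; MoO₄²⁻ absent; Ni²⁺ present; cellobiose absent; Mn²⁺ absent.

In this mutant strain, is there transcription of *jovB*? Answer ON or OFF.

ON

Fuculose is absent, so FubC is active.
MoO₄²⁻ is absent, so HaxH is active.
Mn²⁺ is absent, so TorZ is active.
With repressor TorZ bound, *wexG* is not transcribed.
So WexG is not produced.
With repressor HaxH bound, *orvL* is not transcribed.
So OrvL is not produced.
KulE is non-functional in this strain, so it has no effect.
No repressor is bound and FubC is active, so *jovB* is transcribed.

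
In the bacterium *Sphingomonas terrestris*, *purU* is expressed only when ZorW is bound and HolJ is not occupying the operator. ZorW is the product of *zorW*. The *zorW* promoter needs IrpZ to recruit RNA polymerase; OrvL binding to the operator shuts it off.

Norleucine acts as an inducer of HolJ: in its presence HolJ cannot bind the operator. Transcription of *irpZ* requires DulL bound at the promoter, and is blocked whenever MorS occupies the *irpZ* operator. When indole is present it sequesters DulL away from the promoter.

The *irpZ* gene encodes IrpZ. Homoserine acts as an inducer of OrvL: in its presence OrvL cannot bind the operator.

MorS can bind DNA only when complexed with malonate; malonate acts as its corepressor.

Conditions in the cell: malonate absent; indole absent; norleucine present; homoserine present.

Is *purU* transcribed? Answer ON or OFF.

ON

Homoserine is present, so OrvL is inactive.
Malonate is absent, so MorS is inactive.
Indole is absent, so DulL is active.
No repressor is bound and DulL is active, so *irpZ* is transcribed.
So IrpZ is produced and active.
No repressor is bound and IrpZ is active, so *zorW* is transcribed.
So ZorW is produced and active.
Norleucine is present, so HolJ is inactive.
No repressor is bound and ZorW is active, so *purU* is transcribed.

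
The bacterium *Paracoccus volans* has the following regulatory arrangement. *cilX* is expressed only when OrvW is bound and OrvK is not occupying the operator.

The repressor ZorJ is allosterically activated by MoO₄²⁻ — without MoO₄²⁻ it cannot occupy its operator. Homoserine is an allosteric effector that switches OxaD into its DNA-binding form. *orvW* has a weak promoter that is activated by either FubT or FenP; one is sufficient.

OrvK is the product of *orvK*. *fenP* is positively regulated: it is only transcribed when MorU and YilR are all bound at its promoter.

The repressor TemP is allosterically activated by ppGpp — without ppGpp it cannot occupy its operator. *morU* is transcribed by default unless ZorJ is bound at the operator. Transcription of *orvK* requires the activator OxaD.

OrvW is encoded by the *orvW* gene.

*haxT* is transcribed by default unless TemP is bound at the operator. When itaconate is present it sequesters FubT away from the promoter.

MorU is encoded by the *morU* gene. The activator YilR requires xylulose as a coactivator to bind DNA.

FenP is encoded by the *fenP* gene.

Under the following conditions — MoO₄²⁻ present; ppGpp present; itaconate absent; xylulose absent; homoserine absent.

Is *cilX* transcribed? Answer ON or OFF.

ON

Homoserine is absent, so OxaD is inactive.
Required activator OxaD is absent, so *orvK* is not transcribed.
So OrvK is not produced.
Itaconate is absent, so FubT is active.
MoO₄²⁻ is present, so ZorJ is active.
With repressor ZorJ bound, *morU* is not transcribed.
So MorU is not produced.
Xylulose is absent, so YilR is inactive.
Required activator MorU is absent, so *fenP* is not transcribed.
So FenP is not produced.
Activator FubT is present, so *orvW* is transcribed.
So OrvW is produced and active.
No repressor is bound and OrvW is active, so *cilX* is transcribed.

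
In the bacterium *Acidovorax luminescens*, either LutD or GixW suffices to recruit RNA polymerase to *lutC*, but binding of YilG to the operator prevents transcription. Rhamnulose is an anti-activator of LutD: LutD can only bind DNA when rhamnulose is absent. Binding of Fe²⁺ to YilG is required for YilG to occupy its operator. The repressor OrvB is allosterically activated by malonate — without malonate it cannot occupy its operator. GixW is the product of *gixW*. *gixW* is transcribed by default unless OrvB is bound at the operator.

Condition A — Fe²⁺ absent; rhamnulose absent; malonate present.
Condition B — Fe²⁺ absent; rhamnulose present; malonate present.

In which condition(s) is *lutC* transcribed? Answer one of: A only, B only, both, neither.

Condition A:
Fe²⁺ is absent, so YilG is inactive.
Rhamnulose is absent, so LutD is active.
Malonate is present, so OrvB is active.
With repressor OrvB bound, *gixW* is not transcribed.
So GixW is not produced.
Activator LutD is present, so *lutC* is transcribed.
→ *lutC* is ON in A.
Condition B:
Fe²⁺ is absent, so YilG is inactive.
Rhamnulose is present, so LutD is inactive.
Malonate is present, so OrvB is active.
With repressor OrvB bound, *gixW* is not transcribed.
So GixW is not produced.
No activator is available at the *lutC* promoter, so *lutC* is not transcribed.
→ *lutC* is OFF in B.

A only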